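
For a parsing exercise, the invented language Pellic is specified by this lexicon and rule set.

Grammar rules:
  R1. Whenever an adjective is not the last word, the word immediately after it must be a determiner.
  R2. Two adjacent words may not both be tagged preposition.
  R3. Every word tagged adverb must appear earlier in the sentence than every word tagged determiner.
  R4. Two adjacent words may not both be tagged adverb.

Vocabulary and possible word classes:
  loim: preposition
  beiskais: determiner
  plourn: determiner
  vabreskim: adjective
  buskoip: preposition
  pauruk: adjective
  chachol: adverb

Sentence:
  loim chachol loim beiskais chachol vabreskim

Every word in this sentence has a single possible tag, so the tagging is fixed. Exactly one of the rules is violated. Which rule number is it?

3

Fixed tagging: preposition adverb preposition determiner adverb adjective.
Applying the rules: R1 holds, R2 holds, R3 violated, R4 holds.
Only rule 3 fails.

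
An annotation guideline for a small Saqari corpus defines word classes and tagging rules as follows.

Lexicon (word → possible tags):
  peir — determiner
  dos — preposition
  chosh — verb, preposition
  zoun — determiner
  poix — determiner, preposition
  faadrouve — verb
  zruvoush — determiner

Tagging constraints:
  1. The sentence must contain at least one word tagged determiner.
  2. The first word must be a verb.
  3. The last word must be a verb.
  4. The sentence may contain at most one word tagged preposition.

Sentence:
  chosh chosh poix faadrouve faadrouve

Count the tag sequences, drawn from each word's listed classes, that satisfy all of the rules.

2

Candidates per position — 1:chosh {verb,preposition}; 2:chosh {verb,preposition}; 3:poix {determiner,preposition}; 4:faadrouve {verb}; 5:faadrouve {verb}.
There are 8 candidate sequences in total.
The sequences that satisfy every rule: verb verb determiner verb verb; verb preposition determiner verb verb.
Count = 2.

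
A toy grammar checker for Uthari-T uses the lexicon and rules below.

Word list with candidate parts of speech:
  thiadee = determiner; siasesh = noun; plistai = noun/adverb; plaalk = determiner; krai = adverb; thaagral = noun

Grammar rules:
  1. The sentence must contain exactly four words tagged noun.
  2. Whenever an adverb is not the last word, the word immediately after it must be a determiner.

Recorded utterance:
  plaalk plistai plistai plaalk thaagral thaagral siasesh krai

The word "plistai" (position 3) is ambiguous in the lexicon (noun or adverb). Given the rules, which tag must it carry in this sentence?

adverb

Candidates per position — 1:plaalk {determiner}; 2:plistai {noun,adverb}; 3:plistai {noun,adverb}; 4:plaalk {determiner}; 5:thaagral {noun}; 6:thaagral {noun}; 7:siasesh {noun}; 8:krai {adverb}.
If word 2 were adverb, no tagging could satisfy rule 2; so word 2 is noun.
If word 3 were noun, no tagging could satisfy rule 1; so word 3 is adverb.
The only consistent sequence is: determiner noun adverb determiner noun noun noun adverb.
Check: rule 1 ok; rule 2 ok.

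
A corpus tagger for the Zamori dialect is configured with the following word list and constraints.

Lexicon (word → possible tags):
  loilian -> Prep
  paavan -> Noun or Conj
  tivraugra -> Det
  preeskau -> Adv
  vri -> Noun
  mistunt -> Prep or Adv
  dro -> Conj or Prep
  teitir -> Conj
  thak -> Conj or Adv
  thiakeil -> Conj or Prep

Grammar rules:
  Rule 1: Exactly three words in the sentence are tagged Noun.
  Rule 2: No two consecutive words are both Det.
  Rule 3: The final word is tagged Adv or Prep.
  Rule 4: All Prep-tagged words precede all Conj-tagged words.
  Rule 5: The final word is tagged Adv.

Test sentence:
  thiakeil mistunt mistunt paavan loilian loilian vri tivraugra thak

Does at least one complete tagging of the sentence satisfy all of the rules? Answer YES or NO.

NO

Candidates per position — 1:thiakeil {Conj,Prep}; 2:mistunt {Prep,Adv}; 3:mistunt {Prep,Adv}; 4:paavan {Noun,Conj}; 5:loilian {Prep}; 6:loilian {Prep}; 7:vri {Noun}; 8:tivraugra {Det}; 9:thak {Conj,Adv}.
Rule 1 cannot be satisfied by any choice of tags from the lexicon.
So there is no consistent tagging.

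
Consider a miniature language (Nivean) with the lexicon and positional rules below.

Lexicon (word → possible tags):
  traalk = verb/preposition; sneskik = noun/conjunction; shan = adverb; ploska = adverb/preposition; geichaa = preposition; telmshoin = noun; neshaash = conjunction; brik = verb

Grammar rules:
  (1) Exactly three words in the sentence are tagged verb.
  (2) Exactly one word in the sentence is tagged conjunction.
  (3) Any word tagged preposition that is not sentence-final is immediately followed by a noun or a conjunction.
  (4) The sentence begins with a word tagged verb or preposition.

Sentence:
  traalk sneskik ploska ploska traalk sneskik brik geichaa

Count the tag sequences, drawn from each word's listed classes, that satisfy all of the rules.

Candidates per position — 1:traalk {verb,preposition}; 2:sneskik {noun,conjunction}; 3:ploska {adverb,preposition}; 4:ploska {adverb,preposition}; 5:traalk {verb,preposition}; 6:sneskik {noun,conjunction}; 7:brik {verb}; 8:geichaa {preposition}.
There are 64 candidate sequences in total.
The sequences that satisfy every rule: verb noun adverb adverb verb conjunction verb preposition; verb conjunction adverb adverb verb noun verb preposition.
Count = 2.

2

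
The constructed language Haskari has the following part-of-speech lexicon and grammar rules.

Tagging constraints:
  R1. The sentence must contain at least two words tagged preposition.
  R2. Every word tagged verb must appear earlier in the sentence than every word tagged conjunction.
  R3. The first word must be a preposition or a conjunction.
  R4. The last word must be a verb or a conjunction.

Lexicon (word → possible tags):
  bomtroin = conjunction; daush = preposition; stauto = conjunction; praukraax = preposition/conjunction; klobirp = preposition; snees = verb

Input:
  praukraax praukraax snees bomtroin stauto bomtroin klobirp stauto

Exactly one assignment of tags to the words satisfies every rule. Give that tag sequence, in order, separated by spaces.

Candidates per position — 1:praukraax {preposition,conjunction}; 2:praukraax {preposition,conjunction}; 3:snees {verb}; 4:bomtroin {conjunction}; 5:stauto {conjunction}; 6:bomtroin {conjunction}; 7:klobirp {preposition}; 8:stauto {conjunction}.
Position 1: conjunction is ruled out by rule 2; that leaves preposition.
Position 2: conjunction is ruled out by rule 2; that leaves preposition.
The unique satisfying tagging is: preposition preposition verb conjunction conjunction conjunction preposition conjunction.
Checking: rule 1 ✓; rule 2 ✓; rule 3 ✓; rule 4 ✓.

preposition preposition verb conjunction conjunction conjunction preposition conjunction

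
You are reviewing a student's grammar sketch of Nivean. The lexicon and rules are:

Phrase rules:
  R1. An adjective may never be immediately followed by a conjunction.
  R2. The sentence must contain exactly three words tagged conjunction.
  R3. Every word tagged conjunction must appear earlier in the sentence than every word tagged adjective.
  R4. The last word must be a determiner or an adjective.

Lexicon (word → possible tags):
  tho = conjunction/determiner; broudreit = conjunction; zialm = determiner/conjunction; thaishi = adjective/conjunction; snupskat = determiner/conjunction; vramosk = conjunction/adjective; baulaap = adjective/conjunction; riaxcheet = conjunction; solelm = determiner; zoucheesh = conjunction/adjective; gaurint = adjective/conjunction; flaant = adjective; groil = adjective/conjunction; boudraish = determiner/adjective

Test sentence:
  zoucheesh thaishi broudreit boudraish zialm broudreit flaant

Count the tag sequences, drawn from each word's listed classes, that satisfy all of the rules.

Candidates per position — 1:zoucheesh {conjunction,adjective}; 2:thaishi {adjective,conjunction}; 3:broudreit {conjunction}; 4:boudraish {determiner,adjective}; 5:zialm {determiner,conjunction}; 6:broudreit {conjunction}; 7:flaant {adjective}.
There are 16 candidate sequences in total.
Every candidate sequence violates at least one rule; no consistent tagging exists.
Count = 0.

0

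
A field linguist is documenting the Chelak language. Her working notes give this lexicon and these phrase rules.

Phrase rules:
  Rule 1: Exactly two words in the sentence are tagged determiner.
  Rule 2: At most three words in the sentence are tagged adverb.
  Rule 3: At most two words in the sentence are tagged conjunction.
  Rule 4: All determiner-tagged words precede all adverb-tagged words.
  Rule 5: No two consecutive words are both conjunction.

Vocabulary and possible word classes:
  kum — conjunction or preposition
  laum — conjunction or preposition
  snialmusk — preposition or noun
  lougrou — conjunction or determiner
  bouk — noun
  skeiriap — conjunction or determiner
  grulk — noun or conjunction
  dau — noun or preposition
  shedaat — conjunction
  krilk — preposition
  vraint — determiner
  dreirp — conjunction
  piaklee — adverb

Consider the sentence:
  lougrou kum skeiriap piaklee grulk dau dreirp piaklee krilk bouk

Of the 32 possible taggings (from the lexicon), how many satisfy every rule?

6

Candidates per position — 1:lougrou {conjunction,determiner}; 2:kum {conjunction,preposition}; 3:skeiriap {conjunction,determiner}; 4:piaklee {adverb}; 5:grulk {noun,conjunction}; 6:dau {noun,preposition}; 7:dreirp {conjunction}; 8:piaklee {adverb}; 9:krilk {preposition}; 10:bouk {noun}.
There are 32 candidate sequences in total.
Checking each against the rules leaves 6 sequences.
Count = 6.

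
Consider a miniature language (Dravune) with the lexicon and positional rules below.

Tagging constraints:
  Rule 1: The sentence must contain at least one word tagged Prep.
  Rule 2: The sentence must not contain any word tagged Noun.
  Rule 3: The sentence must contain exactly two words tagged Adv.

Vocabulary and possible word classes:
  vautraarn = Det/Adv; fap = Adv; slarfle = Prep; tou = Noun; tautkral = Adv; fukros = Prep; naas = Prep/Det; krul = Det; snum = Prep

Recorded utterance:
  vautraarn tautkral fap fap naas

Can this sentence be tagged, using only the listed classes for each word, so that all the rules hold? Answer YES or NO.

Candidates per position — 1:vautraarn {Det,Adv}; 2:tautkral {Adv}; 3:fap {Adv}; 4:fap {Adv}; 5:naas {Prep,Det}.
Rule 3 cannot be satisfied by any choice of tags from the lexicon.
So there is no consistent tagging.

NO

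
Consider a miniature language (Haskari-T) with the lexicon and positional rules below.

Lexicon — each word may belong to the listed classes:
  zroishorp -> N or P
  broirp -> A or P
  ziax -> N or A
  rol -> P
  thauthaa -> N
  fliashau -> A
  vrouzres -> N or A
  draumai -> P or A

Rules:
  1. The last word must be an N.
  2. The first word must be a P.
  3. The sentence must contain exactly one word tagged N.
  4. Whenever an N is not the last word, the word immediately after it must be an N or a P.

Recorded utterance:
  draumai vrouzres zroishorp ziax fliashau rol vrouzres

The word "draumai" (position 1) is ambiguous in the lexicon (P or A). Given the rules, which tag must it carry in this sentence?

Candidates per position — 1:draumai {P,A}; 2:vrouzres {N,A}; 3:zroishorp {N,P}; 4:ziax {N,A}; 5:fliashau {A}; 6:rol {P}; 7:vrouzres {N,A}.
Position 1: tagging it A would leave rule 2 unsatisfiable, so it must be P.
Position 3: tagging it N would leave rule 4 unsatisfiable, so it must be P.
Position 4: tagging it N would leave rule 4 unsatisfiable, so it must be A.
Position 7: tagging it A would leave rule 1 unsatisfiable, so it must be N.
Position 2: tagging it N would leave rule 3 unsatisfiable, so it must be A.
So the tagging must be: P A P A A P N.
Verifying each rule — rule 1 satisfied; rule 2 satisfied; rule 3 satisfied; rule 4 satisfied.

P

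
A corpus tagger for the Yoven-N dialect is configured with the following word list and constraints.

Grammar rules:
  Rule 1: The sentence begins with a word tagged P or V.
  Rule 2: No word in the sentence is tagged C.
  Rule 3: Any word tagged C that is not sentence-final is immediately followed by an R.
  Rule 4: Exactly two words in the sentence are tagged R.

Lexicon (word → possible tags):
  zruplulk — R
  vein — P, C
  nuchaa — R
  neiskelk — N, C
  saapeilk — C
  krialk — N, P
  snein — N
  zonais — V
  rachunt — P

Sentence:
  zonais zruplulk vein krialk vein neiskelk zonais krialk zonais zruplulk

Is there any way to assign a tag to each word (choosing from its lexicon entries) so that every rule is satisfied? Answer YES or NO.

Candidates per position — 1:zonais {V}; 2:zruplulk {R}; 3:vein {P,C}; 4:krialk {N,P}; 5:vein {P,C}; 6:neiskelk {N,C}; 7:zonais {V}; 8:krialk {N,P}; 9:zonais {V}; 10:zruplulk {R}.
One satisfying assignment: V R P P P N V N V R.
Check: rule 1 satisfied; rule 2 satisfied; rule 3 satisfied; rule 4 satisfied.

YES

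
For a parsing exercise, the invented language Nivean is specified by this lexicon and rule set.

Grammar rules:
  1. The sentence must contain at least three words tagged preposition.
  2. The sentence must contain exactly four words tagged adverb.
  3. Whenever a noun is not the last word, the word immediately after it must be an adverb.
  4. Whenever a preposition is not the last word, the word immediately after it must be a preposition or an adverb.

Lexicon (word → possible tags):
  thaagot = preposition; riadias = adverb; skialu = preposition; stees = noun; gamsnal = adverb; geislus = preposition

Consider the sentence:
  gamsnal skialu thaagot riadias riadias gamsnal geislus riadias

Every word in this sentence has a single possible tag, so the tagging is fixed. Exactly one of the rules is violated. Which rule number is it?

Fixed tagging: adverb preposition preposition adverb adverb adverb preposition adverb.
Checking each rule: R1 holds, R2 violated, R3 holds, R4 holds.
Only rule 2 fails.

2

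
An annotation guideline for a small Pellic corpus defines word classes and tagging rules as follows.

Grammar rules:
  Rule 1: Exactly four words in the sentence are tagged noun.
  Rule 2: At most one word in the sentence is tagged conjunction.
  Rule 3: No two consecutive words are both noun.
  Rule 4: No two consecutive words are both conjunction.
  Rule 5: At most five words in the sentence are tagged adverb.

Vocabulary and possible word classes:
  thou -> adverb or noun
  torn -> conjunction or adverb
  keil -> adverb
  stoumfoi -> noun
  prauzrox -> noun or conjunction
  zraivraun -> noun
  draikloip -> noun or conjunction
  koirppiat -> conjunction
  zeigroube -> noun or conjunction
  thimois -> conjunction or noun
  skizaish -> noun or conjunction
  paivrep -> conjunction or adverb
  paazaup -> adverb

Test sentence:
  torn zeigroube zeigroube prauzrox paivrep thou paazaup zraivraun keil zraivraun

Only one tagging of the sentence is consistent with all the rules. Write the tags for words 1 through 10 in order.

Candidates per position — 1:torn {conjunction,adverb}; 2:zeigroube {noun,conjunction}; 3:zeigroube {noun,conjunction}; 4:prauzrox {noun,conjunction}; 5:paivrep {conjunction,adverb}; 6:thou {adverb,noun}; 7:paazaup {adverb}; 8:zraivraun {noun}; 9:keil {adverb}; 10:zraivraun {noun}.
The remaining ambiguous positions (1, 2, 3, 4, 5, 6) are resolved jointly — only one combination satisfies every rule.
The unique satisfying tagging is: adverb noun conjunction noun adverb adverb adverb noun adverb noun.
Check: rule 1 ok; rule 2 ok; rule 3 ok; rule 4 ok; rule 5 ok.

adverb noun conjunction noun adverb adverb adverb noun adverb noun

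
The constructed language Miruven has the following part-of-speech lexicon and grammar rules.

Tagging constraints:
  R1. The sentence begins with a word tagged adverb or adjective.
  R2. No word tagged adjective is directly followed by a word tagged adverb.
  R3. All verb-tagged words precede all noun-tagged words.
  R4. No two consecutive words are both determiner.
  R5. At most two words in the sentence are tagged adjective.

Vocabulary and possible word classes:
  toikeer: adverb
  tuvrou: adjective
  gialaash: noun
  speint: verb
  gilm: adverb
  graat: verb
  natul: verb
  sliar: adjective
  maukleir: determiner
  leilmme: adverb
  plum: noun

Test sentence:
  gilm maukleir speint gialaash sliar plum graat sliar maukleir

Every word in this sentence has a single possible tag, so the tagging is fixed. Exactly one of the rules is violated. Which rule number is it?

3

Fixed tagging: adverb determiner verb noun adjective noun verb adjective determiner.
Applying the rules: R1 pass, R2 pass, R3 fail, R4 pass, R5 pass.
Only rule 3 fails.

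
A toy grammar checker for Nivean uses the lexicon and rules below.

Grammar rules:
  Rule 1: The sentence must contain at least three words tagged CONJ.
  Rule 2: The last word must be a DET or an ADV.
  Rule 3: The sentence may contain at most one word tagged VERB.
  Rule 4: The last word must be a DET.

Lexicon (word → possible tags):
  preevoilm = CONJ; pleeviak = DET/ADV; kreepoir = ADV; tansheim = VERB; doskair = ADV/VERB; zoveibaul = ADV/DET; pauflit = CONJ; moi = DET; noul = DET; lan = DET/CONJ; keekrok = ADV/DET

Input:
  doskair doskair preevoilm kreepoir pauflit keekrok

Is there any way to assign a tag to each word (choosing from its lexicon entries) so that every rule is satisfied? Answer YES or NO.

NO

Candidates per position — 1:doskair {ADV,VERB}; 2:doskair {ADV,VERB}; 3:preevoilm {CONJ}; 4:kreepoir {ADV}; 5:pauflit {CONJ}; 6:keekrok {ADV,DET}.
Rule 1 cannot be satisfied by any choice of tags from the lexicon.
So there is no consistent tagging.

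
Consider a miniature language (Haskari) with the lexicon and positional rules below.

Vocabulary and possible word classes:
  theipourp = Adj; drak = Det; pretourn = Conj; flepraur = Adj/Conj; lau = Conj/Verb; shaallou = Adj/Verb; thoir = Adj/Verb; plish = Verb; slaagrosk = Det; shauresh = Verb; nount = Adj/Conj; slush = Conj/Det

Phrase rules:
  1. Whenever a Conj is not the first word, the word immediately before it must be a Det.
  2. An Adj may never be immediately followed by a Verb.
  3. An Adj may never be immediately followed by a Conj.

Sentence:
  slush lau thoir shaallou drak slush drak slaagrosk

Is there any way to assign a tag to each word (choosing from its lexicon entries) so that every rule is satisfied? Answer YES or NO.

YES

Candidates per position — 1:slush {Conj,Det}; 2:lau {Conj,Verb}; 3:thoir {Adj,Verb}; 4:shaallou {Adj,Verb}; 5:drak {Det}; 6:slush {Conj,Det}; 7:drak {Det}; 8:slaagrosk {Det}.
One satisfying assignment: Det Verb Adj Adj Det Det Det Det.
Check: rule 1 ok; rule 2 ok; rule 3 ok.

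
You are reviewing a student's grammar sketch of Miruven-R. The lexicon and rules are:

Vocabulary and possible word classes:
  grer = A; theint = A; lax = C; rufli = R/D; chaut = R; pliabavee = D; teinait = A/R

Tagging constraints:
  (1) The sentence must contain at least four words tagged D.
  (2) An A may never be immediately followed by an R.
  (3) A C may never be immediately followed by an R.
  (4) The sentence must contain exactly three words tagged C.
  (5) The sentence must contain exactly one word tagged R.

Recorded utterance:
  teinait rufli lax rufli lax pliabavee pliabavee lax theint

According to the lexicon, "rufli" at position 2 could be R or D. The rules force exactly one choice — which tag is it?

Candidates per position — 1:teinait {A,R}; 2:rufli {R,D}; 3:lax {C}; 4:rufli {R,D}; 5:lax {C}; 6:pliabavee {D}; 7:pliabavee {D}; 8:lax {C}; 9:theint {A}.
Position 2: R is ruled out by rule 1; that leaves D.
Position 4: R is ruled out by rule 1; that leaves D.
Position 1: A is ruled out by rule 5; that leaves R.
The only consistent sequence is: R D C D C D D C A.
Rule-by-rule: rule 1 ok; rule 2 ok; rule 3 ok; rule 4 ok; rule 5 ok.

D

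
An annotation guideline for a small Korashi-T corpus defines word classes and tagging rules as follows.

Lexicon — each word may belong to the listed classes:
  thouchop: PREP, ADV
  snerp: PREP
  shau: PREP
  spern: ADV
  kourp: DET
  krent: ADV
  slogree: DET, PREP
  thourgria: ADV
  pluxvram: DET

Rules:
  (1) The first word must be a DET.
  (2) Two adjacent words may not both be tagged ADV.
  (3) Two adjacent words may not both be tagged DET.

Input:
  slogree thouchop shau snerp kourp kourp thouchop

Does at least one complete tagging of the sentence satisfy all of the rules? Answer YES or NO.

NO

Candidates per position — 1:slogree {DET,PREP}; 2:thouchop {PREP,ADV}; 3:shau {PREP}; 4:snerp {PREP}; 5:kourp {DET}; 6:kourp {DET}; 7:thouchop {PREP,ADV}.
Rule 3 cannot be satisfied by any choice of tags from the lexicon.
So there is no consistent tagging.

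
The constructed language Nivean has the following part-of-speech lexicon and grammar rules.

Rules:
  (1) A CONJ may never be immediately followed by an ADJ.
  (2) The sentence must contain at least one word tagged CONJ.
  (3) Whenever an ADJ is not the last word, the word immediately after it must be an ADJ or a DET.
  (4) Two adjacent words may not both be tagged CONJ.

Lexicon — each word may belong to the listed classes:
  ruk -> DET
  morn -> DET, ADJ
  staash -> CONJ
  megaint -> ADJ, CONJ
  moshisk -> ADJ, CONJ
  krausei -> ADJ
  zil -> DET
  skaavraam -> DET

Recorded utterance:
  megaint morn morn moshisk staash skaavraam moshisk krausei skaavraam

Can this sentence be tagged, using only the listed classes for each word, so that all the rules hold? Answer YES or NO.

NO

Candidates per position — 1:megaint {ADJ,CONJ}; 2:morn {DET,ADJ}; 3:morn {DET,ADJ}; 4:moshisk {ADJ,CONJ}; 5:staash {CONJ}; 6:skaavraam {DET}; 7:moshisk {ADJ,CONJ}; 8:krausei {ADJ}; 9:skaavraam {DET}.
Every candidate sequence violates at least one rule; no consistent tagging exists.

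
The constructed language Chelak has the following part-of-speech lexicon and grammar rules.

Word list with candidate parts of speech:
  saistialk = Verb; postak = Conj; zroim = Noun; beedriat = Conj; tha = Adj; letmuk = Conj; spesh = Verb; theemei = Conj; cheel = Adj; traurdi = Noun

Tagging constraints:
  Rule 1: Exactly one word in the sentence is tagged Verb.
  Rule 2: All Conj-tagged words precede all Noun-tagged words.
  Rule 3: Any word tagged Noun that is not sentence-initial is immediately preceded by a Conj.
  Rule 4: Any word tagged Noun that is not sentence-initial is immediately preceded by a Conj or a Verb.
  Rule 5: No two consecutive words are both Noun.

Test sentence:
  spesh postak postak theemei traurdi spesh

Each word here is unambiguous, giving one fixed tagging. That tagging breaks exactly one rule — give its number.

1

Fixed tagging: Verb Conj Conj Conj Noun Verb.
Rule check: R1 fails, R2 ok, R3 ok, R4 ok, R5 ok.
Only rule 1 fails.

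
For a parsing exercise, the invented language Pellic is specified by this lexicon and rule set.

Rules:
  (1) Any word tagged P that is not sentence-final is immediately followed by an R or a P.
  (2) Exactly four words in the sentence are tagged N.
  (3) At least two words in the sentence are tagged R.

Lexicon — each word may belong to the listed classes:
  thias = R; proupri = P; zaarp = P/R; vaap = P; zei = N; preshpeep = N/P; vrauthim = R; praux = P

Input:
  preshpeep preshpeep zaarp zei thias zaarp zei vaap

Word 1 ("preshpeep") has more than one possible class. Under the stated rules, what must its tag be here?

Candidates per position — 1:preshpeep {N,P}; 2:preshpeep {N,P}; 3:zaarp {P,R}; 4:zei {N}; 5:thias {R}; 6:zaarp {P,R}; 7:zei {N}; 8:vaap {P}.
Position 1: tagging it P would leave rule 2 unsatisfiable, so it must be N.
Position 2: tagging it P would leave rule 2 unsatisfiable, so it must be N.
Position 3: tagging it P would leave rule 1 unsatisfiable, so it must be R.
Position 6: tagging it P would leave rule 1 unsatisfiable, so it must be R.
The unique satisfying tagging is: N N R N R R N P.
Rule-by-rule: rule 1 holds; rule 2 holds; rule 3 holds.

N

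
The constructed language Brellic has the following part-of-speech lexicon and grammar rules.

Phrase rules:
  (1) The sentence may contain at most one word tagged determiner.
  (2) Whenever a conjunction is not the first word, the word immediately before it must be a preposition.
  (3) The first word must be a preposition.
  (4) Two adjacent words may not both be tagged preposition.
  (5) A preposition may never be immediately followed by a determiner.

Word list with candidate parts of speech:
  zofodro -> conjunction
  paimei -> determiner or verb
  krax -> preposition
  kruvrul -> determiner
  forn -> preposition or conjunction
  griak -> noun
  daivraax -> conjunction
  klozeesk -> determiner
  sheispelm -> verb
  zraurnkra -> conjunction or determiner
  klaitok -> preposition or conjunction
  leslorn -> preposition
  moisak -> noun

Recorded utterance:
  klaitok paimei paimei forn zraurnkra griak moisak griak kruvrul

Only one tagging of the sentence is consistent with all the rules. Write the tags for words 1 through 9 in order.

Candidates per position — 1:klaitok {preposition,conjunction}; 2:paimei {determiner,verb}; 3:paimei {determiner,verb}; 4:forn {preposition,conjunction}; 5:zraurnkra {conjunction,determiner}; 6:griak {noun}; 7:moisak {noun}; 8:griak {noun}; 9:kruvrul {determiner}.
Position 1: conjunction is ruled out by rule 3; that leaves preposition.
Position 2: determiner is ruled out by rule 1; that leaves verb.
Position 3: determiner is ruled out by rule 1; that leaves verb.
Position 4: conjunction is ruled out by rule 2; that leaves preposition.
Position 5: determiner is ruled out by rule 1; that leaves conjunction.
The only consistent sequence is: preposition verb verb preposition conjunction noun noun noun determiner.
Verifying each rule — rule 1 holds; rule 2 holds; rule 3 holds; rule 4 holds; rule 5 holds.

preposition verb verb preposition conjunction noun noun noun determiner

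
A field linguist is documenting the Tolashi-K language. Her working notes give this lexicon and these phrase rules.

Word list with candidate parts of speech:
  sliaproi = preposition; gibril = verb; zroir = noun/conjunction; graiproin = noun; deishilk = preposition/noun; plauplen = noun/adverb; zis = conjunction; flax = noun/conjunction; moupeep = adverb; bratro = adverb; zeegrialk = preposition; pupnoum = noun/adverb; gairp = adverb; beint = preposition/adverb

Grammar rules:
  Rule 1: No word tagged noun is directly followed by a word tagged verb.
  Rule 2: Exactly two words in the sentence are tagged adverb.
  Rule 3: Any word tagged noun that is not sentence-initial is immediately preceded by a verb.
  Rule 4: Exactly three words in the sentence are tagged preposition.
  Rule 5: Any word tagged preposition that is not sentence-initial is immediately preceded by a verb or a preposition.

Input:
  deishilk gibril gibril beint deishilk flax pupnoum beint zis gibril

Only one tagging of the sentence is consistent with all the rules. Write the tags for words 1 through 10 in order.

Candidates per position — 1:deishilk {preposition,noun}; 2:gibril {verb}; 3:gibril {verb}; 4:beint {preposition,adverb}; 5:deishilk {preposition,noun}; 6:flax {noun,conjunction}; 7:pupnoum {noun,adverb}; 8:beint {preposition,adverb}; 9:zis {conjunction}; 10:gibril {verb}.
If word 1 were noun, no tagging could satisfy rule 1; so word 1 is preposition.
If word 5 were noun, no tagging could satisfy rule 3; so word 5 is preposition.
If word 6 were noun, no tagging could satisfy rule 3; so word 6 is conjunction.
If word 7 were noun, no tagging could satisfy rule 3; so word 7 is adverb.
If word 8 were preposition, no tagging could satisfy rule 5; so word 8 is adverb.
If word 4 were adverb, no tagging could satisfy rule 2; so word 4 is preposition.
The unique satisfying tagging is: preposition verb verb preposition preposition conjunction adverb adverb conjunction verb.
Checking: rule 1 satisfied; rule 2 satisfied; rule 3 satisfied; rule 4 satisfied; rule 5 satisfied.

preposition verb verb preposition preposition conjunction adverb adverb conjunction verb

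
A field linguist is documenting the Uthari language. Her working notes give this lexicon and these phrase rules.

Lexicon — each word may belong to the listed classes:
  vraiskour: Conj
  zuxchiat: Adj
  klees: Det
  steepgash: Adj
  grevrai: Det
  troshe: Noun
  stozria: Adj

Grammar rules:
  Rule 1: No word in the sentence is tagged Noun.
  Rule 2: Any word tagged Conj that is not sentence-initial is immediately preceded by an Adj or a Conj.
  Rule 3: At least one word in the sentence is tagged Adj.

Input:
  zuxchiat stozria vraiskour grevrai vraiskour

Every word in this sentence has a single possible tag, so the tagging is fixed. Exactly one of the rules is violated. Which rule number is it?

Fixed tagging: Adj Adj Conj Det Conj.
Applying the rules: R1 holds, R2 violated, R3 holds.
Only rule 2 fails.

2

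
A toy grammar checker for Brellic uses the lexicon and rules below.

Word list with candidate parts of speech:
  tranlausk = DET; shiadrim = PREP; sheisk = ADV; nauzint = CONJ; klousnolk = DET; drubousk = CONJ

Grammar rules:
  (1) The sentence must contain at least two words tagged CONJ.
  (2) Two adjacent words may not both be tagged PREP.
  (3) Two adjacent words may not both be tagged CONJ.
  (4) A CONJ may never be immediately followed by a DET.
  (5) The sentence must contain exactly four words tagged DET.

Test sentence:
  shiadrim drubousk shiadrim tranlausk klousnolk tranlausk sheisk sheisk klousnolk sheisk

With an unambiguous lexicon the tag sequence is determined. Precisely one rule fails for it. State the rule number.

Fixed tagging: PREP CONJ PREP DET DET DET ADV ADV DET ADV.
Rule check: R1 violated, R2 holds, R3 holds, R4 holds, R5 holds.
Only rule 1 fails.

1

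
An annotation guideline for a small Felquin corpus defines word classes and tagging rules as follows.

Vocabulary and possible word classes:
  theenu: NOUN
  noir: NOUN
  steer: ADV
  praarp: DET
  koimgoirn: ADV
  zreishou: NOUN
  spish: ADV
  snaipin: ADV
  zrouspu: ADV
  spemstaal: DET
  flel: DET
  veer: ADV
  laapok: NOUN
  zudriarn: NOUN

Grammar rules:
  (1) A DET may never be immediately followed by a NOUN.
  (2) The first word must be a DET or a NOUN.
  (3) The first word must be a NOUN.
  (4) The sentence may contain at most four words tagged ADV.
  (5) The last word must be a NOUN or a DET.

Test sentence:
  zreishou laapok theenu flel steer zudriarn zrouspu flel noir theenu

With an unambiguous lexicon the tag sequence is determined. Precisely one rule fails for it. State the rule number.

1

Fixed tagging: NOUN NOUN NOUN DET ADV NOUN ADV DET NOUN NOUN.
Applying the rules: R1 violated, R2 holds, R3 holds, R4 holds, R5 holds.
Only rule 1 fails.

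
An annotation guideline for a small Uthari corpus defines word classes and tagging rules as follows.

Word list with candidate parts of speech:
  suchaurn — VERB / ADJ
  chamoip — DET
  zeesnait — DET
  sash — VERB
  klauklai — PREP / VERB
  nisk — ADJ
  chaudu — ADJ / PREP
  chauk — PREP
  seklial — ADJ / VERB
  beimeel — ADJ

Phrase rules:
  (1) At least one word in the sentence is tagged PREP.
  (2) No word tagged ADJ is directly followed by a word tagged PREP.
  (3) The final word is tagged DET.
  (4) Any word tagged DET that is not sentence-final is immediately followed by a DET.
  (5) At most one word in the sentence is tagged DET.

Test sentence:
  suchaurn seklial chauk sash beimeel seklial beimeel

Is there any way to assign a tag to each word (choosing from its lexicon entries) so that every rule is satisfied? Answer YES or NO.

Candidates per position — 1:suchaurn {VERB,ADJ}; 2:seklial {ADJ,VERB}; 3:chauk {PREP}; 4:sash {VERB}; 5:beimeel {ADJ}; 6:seklial {ADJ,VERB}; 7:beimeel {ADJ}.
Rule 3 cannot be satisfied by any choice of tags from the lexicon.
So there is no consistent tagging.

NO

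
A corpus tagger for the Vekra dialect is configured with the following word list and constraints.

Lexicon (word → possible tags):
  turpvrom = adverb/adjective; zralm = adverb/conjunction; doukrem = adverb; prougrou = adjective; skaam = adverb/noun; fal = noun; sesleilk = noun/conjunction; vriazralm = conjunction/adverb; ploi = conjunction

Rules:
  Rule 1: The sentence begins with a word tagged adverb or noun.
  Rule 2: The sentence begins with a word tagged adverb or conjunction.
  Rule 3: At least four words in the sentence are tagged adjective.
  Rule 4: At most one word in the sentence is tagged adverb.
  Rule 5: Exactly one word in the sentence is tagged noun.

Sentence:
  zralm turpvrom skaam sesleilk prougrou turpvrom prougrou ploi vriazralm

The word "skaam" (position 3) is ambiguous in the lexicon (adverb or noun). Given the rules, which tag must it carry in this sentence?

noun

Candidates per position — 1:zralm {adverb,conjunction}; 2:turpvrom {adverb,adjective}; 3:skaam {adverb,noun}; 4:sesleilk {noun,conjunction}; 5:prougrou {adjective}; 6:turpvrom {adverb,adjective}; 7:prougrou {adjective}; 8:ploi {conjunction}; 9:vriazralm {conjunction,adverb}.
Position 1: conjunction is ruled out by rule 1; that leaves adverb.
Position 2: adverb is ruled out by rule 3; that leaves adjective.
Position 3: adverb is ruled out by rule 4; that leaves noun.
Position 4: noun is ruled out by rule 5; that leaves conjunction.
Position 6: adverb is ruled out by rule 3; that leaves adjective.
Position 9: adverb is ruled out by rule 4; that leaves conjunction.
The only consistent sequence is: adverb adjective noun conjunction adjective adjective adjective conjunction conjunction.
Rule-by-rule: rule 1 holds; rule 2 holds; rule 3 holds; rule 4 holds; rule 5 holds.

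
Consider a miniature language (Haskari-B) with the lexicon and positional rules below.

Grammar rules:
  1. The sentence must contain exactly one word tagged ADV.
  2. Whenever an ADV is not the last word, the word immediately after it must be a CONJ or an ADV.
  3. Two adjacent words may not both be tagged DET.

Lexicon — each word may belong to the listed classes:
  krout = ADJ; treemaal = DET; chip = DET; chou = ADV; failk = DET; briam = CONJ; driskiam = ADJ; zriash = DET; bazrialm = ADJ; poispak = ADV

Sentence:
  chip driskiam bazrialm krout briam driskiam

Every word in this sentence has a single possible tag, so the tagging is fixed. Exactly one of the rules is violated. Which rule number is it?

Fixed tagging: DET ADJ ADJ ADJ CONJ ADJ.
Applying the rules: R1 fail, R2 pass, R3 pass.
Only rule 1 fails.

1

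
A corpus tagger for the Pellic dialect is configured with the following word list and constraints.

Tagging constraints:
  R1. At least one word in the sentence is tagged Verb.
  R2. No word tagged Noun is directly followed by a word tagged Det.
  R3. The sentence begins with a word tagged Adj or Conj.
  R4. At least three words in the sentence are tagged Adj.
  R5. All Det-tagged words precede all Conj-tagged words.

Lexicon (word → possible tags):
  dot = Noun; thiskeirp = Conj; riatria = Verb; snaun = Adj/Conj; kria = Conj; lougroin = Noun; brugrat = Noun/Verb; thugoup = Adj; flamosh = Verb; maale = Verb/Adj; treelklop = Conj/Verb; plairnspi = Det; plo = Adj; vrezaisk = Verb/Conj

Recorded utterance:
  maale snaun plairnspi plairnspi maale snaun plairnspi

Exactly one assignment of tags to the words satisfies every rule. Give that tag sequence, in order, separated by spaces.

Candidates per position — 1:maale {Verb,Adj}; 2:snaun {Adj,Conj}; 3:plairnspi {Det}; 4:plairnspi {Det}; 5:maale {Verb,Adj}; 6:snaun {Adj,Conj}; 7:plairnspi {Det}.
Position 1: Verb is ruled out by rule 3; that leaves Adj.
Position 2: Conj is ruled out by rule 5; that leaves Adj.
Position 5: Adj is ruled out by rule 1; that leaves Verb.
Position 6: Conj is ruled out by rule 4; that leaves Adj.
The only consistent sequence is: Adj Adj Det Det Verb Adj Det.
Checking: rule 1 holds; rule 2 holds; rule 3 holds; rule 4 holds; rule 5 holds.

Adj Adj Det Det Verb Adj Det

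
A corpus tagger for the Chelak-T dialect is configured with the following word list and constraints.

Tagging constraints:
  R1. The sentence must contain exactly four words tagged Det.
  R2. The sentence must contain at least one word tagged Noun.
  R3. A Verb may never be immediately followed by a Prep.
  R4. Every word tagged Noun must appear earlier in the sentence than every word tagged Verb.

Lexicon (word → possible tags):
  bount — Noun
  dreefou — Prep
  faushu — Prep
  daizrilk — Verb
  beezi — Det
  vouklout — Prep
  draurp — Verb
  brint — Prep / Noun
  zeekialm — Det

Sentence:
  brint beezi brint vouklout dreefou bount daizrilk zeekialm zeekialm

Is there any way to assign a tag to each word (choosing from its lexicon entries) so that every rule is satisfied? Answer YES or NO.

NO

Candidates per position — 1:brint {Prep,Noun}; 2:beezi {Det}; 3:brint {Prep,Noun}; 4:vouklout {Prep}; 5:dreefou {Prep}; 6:bount {Noun}; 7:daizrilk {Verb}; 8:zeekialm {Det}; 9:zeekialm {Det}.
Rule 1 cannot be satisfied by any choice of tags from the lexicon.
So there is no consistent tagging.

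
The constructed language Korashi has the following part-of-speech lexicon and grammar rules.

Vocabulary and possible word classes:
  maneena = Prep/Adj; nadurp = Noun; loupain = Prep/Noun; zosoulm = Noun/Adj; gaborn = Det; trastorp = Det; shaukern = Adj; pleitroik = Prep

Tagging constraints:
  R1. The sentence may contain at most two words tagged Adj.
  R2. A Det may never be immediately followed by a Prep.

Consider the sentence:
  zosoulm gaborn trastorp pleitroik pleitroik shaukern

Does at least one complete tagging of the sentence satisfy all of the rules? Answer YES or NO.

Candidates per position — 1:zosoulm {Noun,Adj}; 2:gaborn {Det}; 3:trastorp {Det}; 4:pleitroik {Prep}; 5:pleitroik {Prep}; 6:shaukern {Adj}.
Rule 2 cannot be satisfied by any choice of tags from the lexicon.
So there is no consistent tagging.

NO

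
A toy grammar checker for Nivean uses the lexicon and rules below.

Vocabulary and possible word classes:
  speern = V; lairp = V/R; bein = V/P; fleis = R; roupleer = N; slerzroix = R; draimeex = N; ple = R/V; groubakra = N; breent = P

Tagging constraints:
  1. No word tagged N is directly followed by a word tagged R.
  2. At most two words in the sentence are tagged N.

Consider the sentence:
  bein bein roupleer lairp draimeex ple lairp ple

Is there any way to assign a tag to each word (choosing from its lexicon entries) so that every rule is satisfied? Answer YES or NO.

Candidates per position — 1:bein {V,P}; 2:bein {V,P}; 3:roupleer {N}; 4:lairp {V,R}; 5:draimeex {N}; 6:ple {R,V}; 7:lairp {V,R}; 8:ple {R,V}.
One satisfying assignment: V V N V N V R R.
Check: rule 1 ok; rule 2 ok.

YES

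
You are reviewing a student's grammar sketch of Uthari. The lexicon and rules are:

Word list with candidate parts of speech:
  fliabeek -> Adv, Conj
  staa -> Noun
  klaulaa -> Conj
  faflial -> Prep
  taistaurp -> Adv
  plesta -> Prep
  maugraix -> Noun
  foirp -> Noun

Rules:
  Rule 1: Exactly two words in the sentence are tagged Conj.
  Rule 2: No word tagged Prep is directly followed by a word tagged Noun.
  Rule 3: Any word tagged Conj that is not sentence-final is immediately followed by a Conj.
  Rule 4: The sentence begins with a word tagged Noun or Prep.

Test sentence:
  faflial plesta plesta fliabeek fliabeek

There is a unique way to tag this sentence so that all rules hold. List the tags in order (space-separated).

Candidates per position — 1:faflial {Prep}; 2:plesta {Prep}; 3:plesta {Prep}; 4:fliabeek {Adv,Conj}; 5:fliabeek {Adv,Conj}.
Word 4 cannot be Adv — rule 1 would then fail for every completion. It is Conj.
Word 5 cannot be Adv — rule 1 would then fail for every completion. It is Conj.
The unique satisfying tagging is: Prep Prep Prep Conj Conj.
Check: rule 1 ✓; rule 2 ✓; rule 3 ✓; rule 4 ✓.

Prep Prep Prep Conj Conj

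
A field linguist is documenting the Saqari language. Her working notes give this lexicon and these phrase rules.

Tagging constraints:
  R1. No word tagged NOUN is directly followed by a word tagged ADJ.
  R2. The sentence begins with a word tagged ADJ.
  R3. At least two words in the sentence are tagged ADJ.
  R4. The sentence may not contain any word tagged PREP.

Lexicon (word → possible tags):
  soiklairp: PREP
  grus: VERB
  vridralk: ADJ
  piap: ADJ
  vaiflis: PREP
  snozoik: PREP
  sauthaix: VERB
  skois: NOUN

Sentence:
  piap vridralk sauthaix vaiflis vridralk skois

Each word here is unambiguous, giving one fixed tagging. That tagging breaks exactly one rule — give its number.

Fixed tagging: ADJ ADJ VERB PREP ADJ NOUN.
Applying the rules: R1 holds, R2 holds, R3 holds, R4 violated.
Only rule 4 fails.

4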